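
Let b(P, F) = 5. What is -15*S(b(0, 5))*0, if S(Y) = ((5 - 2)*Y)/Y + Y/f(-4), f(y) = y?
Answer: 0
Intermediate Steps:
S(Y) = 3 - Y/4 (S(Y) = ((5 - 2)*Y)/Y + Y/(-4) = (3*Y)/Y + Y*(-¼) = 3 - Y/4)
-15*S(b(0, 5))*0 = -15*(3 - ¼*5)*0 = -15*(3 - 5/4)*0 = -15*7/4*0 = -105/4*0 = 0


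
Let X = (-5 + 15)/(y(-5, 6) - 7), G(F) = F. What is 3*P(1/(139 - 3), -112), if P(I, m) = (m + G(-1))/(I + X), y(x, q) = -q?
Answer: 199784/449 ≈ 444.95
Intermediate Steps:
X = -10/13 (X = (-5 + 15)/(-1*6 - 7) = 10/(-6 - 7) = 10/(-13) = 10*(-1/13) = -10/13 ≈ -0.76923)
P(I, m) = (-1 + m)/(-10/13 + I) (P(I, m) = (m - 1)/(I - 10/13) = (-1 + m)/(-10/13 + I))
3*P(1/(139 - 3), -112) = 3*(13*(-1 - 112)/(-10 + 13/(139 - 3))) = 3*(13*(-113)/(-10 + 13/136)) = 3*(13*(-113)/(-1347/136)) = 3*(13*(-136/1347)*(-113)) = 3*(199784/1347) = 199784/449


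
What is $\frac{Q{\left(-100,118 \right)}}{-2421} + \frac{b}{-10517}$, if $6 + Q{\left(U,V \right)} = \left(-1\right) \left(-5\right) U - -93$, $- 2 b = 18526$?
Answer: $\frac{26769244}{25461657} \approx 1.0514$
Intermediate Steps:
$b = -9263$ ($b = \left(- \frac{1}{2}\right) 18526 = -9263$)
$Q{\left(U,V \right)} = 87 + 5 U$ ($Q{\left(U,V \right)} = -6 + \left(\left(-1\right) \left(-5\right) U - -93\right) = -6 + \left(5 U + 93\right) = -6 + \left(93 + 5 U\right) = 87 + 5 U$)
$\frac{Q{\left(-100,118 \right)}}{-2421} + \frac{b}{-10517} = \frac{87 + 5 \left(-100\right)}{-2421} - \frac{9263}{-10517} = \left(87 - 500\right) \left(- \frac{1}{2421}\right) - - \frac{9263}{10517} = \left(-413\right) \left(- \frac{1}{2421}\right) + \frac{9263}{10517} = \frac{413}{2421} + \frac{9263}{10517} = \frac{26769244}{25461657}$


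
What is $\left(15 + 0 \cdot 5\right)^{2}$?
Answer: $225$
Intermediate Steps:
$\left(15 + 0 \cdot 5\right)^{2} = \left(15 + 0\right)^{2} = 15^{2} = 225$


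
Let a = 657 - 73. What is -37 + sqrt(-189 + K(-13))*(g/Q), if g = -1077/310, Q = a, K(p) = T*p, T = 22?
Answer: -37 - 1077*I*sqrt(19)/36208 ≈ -37.0 - 0.12965*I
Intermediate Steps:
a = 584
K(p) = 22*p
Q = 584
g = -1077/310 (g = -1077*1/310 = -1077/310 ≈ -3.4742)
-37 + sqrt(-189 + K(-13))*(g/Q) = -37 + sqrt(-189 + 22*(-13))*(-1077/310/584) = -37 + sqrt(-189 - 286)*(-1077/310*1/584) = -37 + sqrt(-475)*(-1077/181040) = -37 + (5*I*sqrt(19))*(-1077/181040) = -37 - 1077*I*sqrt(19)/36208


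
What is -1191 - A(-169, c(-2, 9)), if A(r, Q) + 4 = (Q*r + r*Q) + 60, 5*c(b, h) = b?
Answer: -6911/5 ≈ -1382.2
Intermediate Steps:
c(b, h) = b/5
A(r, Q) = 56 + 2*Q*r (A(r, Q) = -4 + ((Q*r + r*Q) + 60) = -4 + ((Q*r + Q*r) + 60) = -4 + (2*Q*r + 60) = -4 + (60 + 2*Q*r) = 56 + 2*Q*r)
-1191 - A(-169, c(-2, 9)) = -1191 - (56 + 2*((⅕)*(-2))*(-169)) = -1191 - (56 + 2*(-⅖)*(-169)) = -1191 - (56 + 676/5) = -1191 - 1*956/5 = -1191 - 956/5 = -6911/5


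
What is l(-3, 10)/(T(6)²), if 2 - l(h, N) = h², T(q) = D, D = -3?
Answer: -7/9 ≈ -0.77778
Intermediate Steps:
T(q) = -3
l(h, N) = 2 - h²
l(-3, 10)/(T(6)²) = (2 - 1*(-3)²)/((-3)²) = (2 - 1*9)/9 = (2 - 9)*(⅑) = -7*⅑ = -7/9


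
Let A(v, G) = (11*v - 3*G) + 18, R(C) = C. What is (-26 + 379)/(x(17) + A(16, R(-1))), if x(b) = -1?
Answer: 353/196 ≈ 1.8010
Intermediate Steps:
A(v, G) = 18 - 3*G + 11*v (A(v, G) = (-3*G + 11*v) + 18 = 18 - 3*G + 11*v)
(-26 + 379)/(x(17) + A(16, R(-1))) = (-26 + 379)/(-1 + (18 - 3*(-1) + 11*16)) = 353/(-1 + (18 + 3 + 176)) = 353/(-1 + 197) = 353/196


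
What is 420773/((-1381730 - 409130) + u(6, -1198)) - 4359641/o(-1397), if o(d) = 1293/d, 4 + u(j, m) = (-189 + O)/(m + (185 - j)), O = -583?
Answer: 3704780350635644299/786527436564 ≈ 4.7103e+6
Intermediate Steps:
u(j, m) = -4 - 772/(185 + m - j) (u(j, m) = -4 + (-189 - 583)/(m + (185 - j)) = -4 - 772/(185 + m - j))
420773/((-1381730 - 409130) + u(6, -1198)) - 4359641/o(-1397) = 420773/((-1381730 - 409130) + 4*(-378 + 6 - 1*(-1198))/(185 - 1198 - 1*6)) - 4359641/(1293/(-1397)) = 420773/(-1790860 + 4*(-378 + 6 + 1198)/(185 - 1198 - 6)) - 4359641/(1293*(-1/1397)) = 420773/(-1790860 + 4*826/(-1019)) - 4359641/(-1293/1397) = 420773/(-1790860 + 4*(-1/1019)*826) - 4359641*(-1397/1293) = 420773/(-1790860 - 3304/1019) + 6090418477/1293 = 420773/(-1824889644/1019) + 6090418477/1293 = 420773*(-1019/1824889644) + 6090418477/1293 = -428767687/1824889644 + 6090418477/1293 = 3704780350635644299/786527436564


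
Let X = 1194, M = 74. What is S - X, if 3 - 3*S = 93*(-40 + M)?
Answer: -2247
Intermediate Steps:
S = -1053 (S = 1 - 31*(-40 + 74) = 1 - 31*34 = 1 - 1/3*3162 = 1 - 1054 = -1053)
S - X = -1053 - 1*1194 = -1053 - 1194 = -2247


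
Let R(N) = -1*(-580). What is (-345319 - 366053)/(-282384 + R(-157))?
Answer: 177843/70451 ≈ 2.5243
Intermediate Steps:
R(N) = 580
(-345319 - 366053)/(-282384 + R(-157)) = (-345319 - 366053)/(-282384 + 580) = -711372/(-281804) = -711372*(-1/281804) = 177843/70451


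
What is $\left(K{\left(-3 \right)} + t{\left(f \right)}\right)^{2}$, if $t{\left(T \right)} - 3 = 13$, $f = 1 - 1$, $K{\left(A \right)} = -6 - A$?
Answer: $169$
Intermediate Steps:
$f = 0$ ($f = 1 - 1 = 0$)
$t{\left(T \right)} = 16$ ($t{\left(T \right)} = 3 + 13 = 16$)
$\left(K{\left(-3 \right)} + t{\left(f \right)}\right)^{2} = \left(\left(-6 - -3\right) + 16\right)^{2} = \left(\left(-6 + 3\right) + 16\right)^{2} = \left(-3 + 16\right)^{2} = 13^{2} = 169$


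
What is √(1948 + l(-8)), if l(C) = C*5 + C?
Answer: 10*√19 ≈ 43.589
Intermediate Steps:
l(C) = 6*C (l(C) = 5*C + C = 6*C)
√(1948 + l(-8)) = √(1948 + 6*(-8)) = √(1948 - 48) = √1900 = 10*√19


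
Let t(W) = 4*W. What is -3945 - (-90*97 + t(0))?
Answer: 4785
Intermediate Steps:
-3945 - (-90*97 + t(0)) = -3945 - (-90*97 + 4*0) = -3945 - (-8730 + 0) = -3945 - 1*(-8730) = -3945 + 8730 = 4785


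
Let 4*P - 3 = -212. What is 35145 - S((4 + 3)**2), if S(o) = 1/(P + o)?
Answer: 456889/13 ≈ 35145.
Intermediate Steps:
P = -209/4 (P = 3/4 + (1/4)*(-212) = 3/4 - 53 = -209/4 ≈ -52.250)
S(o) = 1/(-209/4 + o)
35145 - S((4 + 3)**2) = 35145 - 4/(-209 + 4*(4 + 3)**2) = 35145 - 4/(-209 + 4*7**2) = 35145 - 4/(-209 + 4*49) = 35145 - 4/(-209 + 196) = 35145 - 4/(-13) = 35145 - 4*(-1)/13 = 35145 - 1*(-4/13) = 35145 + 4/13 = 456889/13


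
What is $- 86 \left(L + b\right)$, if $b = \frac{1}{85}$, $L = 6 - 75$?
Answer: $\frac{504304}{85} \approx 5933.0$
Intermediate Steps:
$L = -69$
$b = \frac{1}{85} \approx 0.011765$
$- 86 \left(L + b\right) = - 86 \left(-69 + \frac{1}{85}\right) = \left(-86\right) \left(- \frac{5864}{85}\right) = \frac{504304}{85}$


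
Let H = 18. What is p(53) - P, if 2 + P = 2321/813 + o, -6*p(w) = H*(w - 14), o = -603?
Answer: 394423/813 ≈ 485.15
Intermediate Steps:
p(w) = 42 - 3*w (p(w) = -3*(w - 14) = -3*(-14 + w) = -(-252 + 18*w)/6 = 42 - 3*w)
P = -489544/813 (P = -2 + (2321/813 - 603) = -2 - 487918/813 = -489544/813 ≈ -602.15)
p(53) - P = (42 - 3*53) - 1*(-489544/813) = (42 - 159) + 489544/813 = -117 + 489544/813 = 394423/813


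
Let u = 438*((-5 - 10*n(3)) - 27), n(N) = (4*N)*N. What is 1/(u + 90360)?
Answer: -1/81336 ≈ -1.2295e-5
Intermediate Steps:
n(N) = 4*N²
u = -171696 (u = 438*((-5 - 40*3²) - 27) = 438*((-5 - 40*9) - 27) = 438*((-5 - 10*36) - 27) = 438*((-5 - 360) - 27) = 438*(-365 - 27) = 438*(-392) = -171696)
1/(u + 90360) = 1/(-171696 + 90360) = 1/(-81336) = -1/81336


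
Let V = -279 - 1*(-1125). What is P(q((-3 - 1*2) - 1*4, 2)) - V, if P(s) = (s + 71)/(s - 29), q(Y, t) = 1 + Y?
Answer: -31365/37 ≈ -847.70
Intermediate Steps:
P(s) = (71 + s)/(-29 + s)
V = 846 (V = -279 + 1125 = 846)
P(q((-3 - 1*2) - 1*4, 2)) - V = (71 + (1 + ((-3 - 1*2) - 1*4)))/(-29 + (1 + ((-3 - 1*2) - 1*4))) - 1*846 = (71 + (1 + ((-3 - 2) - 4)))/(-29 + (1 + ((-3 - 2) - 4))) - 846 = (71 + (1 + (-5 - 4)))/(-29 + (1 + (-5 - 4))) - 846 = (71 + (1 - 9))/(-29 + (1 - 9)) - 846 = (71 - 8)/(-29 - 8) - 846 = 63/(-37) - 846 = -1/37*63 - 846 = -63/37 - 846 = -31365/37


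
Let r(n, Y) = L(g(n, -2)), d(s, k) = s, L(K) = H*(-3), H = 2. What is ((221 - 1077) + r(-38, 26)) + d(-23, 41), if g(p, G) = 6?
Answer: -885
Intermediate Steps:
L(K) = -6 (L(K) = 2*(-3) = -6)
r(n, Y) = -6
((221 - 1077) + r(-38, 26)) + d(-23, 41) = ((221 - 1077) - 6) - 23 = (-856 - 6) - 23 = -862 - 23 = -885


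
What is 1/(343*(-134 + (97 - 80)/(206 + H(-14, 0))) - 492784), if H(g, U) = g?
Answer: -192/103433401 ≈ -1.8563e-6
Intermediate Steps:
1/(343*(-134 + (97 - 80)/(206 + H(-14, 0))) - 492784) = 1/(343*(-134 + (97 - 80)/(206 - 14)) - 492784) = 1/(343*(-134 + 17/192) - 492784) = 1/(343*(-25711/192) - 492784) = 1/(-8818873/192 - 492784) = 1/(-103433401/192) = -192/103433401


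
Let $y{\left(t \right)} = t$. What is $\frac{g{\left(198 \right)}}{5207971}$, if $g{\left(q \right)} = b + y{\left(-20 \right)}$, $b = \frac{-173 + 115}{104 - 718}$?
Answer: $- \frac{6111}{1598847097} \approx -3.8221 \cdot 10^{-6}$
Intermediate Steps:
$b = \frac{29}{307}$ ($b = - \frac{58}{-614} = \left(-58\right) \left(- \frac{1}{614}\right) = \frac{29}{307} \approx 0.094463$)
$g{\left(q \right)} = - \frac{6111}{307}$ ($g{\left(q \right)} = \frac{29}{307} - 20 = - \frac{6111}{307}$)
$\frac{g{\left(198 \right)}}{5207971} = - \frac{6111}{307 \cdot 5207971} = \left(- \frac{6111}{307}\right) \frac{1}{5207971} = - \frac{6111}{1598847097}$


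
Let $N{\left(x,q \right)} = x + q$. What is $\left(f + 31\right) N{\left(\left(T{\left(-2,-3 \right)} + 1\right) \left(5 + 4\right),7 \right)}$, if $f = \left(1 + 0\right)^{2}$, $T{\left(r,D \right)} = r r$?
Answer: $1664$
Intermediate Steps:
$T{\left(r,D \right)} = r^{2}$
$f = 1$ ($f = 1^{2} = 1$)
$N{\left(x,q \right)} = q + x$
$\left(f + 31\right) N{\left(\left(T{\left(-2,-3 \right)} + 1\right) \left(5 + 4\right),7 \right)} = \left(1 + 31\right) \left(7 + \left(\left(-2\right)^{2} + 1\right) \left(5 + 4\right)\right) = 32 \left(7 + \left(4 + 1\right) 9\right) = 32 \left(7 + 5 \cdot 9\right) = 32 \left(7 + 45\right) = 32 \cdot 52 = 1664$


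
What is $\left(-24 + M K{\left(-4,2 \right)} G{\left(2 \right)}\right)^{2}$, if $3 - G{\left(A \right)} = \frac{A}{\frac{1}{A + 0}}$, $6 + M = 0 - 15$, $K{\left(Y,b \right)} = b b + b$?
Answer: $10404$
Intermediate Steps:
$K{\left(Y,b \right)} = b + b^{2}$ ($K{\left(Y,b \right)} = b^{2} + b = b + b^{2}$)
$M = -21$ ($M = -6 + \left(0 - 15\right) = -6 - 15 = -21$)
$G{\left(A \right)} = 3 - A^{2}$ ($G{\left(A \right)} = 3 - \frac{A}{\frac{1}{A + 0}} = 3 - \frac{A}{\frac{1}{A}} = 3 - A A = 3 - A^{2}$)
$\left(-24 + M K{\left(-4,2 \right)} G{\left(2 \right)}\right)^{2} = \left(-24 + - 21 \cdot 2 \left(1 + 2\right) \left(3 - 2^{2}\right)\right)^{2} = \left(-24 + - 21 \cdot 2 \cdot 3 \left(3 - 4\right)\right)^{2} = \left(-24 + \left(-21\right) 6 \left(3 - 4\right)\right)^{2} = \left(-24 - -126\right)^{2} = \left(-24 + 126\right)^{2} = 102^{2} = 10404$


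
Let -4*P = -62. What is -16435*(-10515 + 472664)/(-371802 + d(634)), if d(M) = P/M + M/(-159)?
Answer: 1531327578129780/74960543807 ≈ 20428.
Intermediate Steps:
P = 31/2 (P = -¼*(-62) = 31/2 ≈ 15.500)
d(M) = -M/159 + 31/(2*M) (d(M) = 31/(2*M) + M/(-159) = 31/(2*M) + M*(-1/159) = 31/(2*M) - M/159 = -M/159 + 31/(2*M))
-16435*(-10515 + 472664)/(-371802 + d(634)) = -16435*(-10515 + 472664)/(-371802 + (-1/159*634 + (31/2)/634)) = -16435*462149/(-371802 + (-634/159 + (31/2)*(1/634))) = -16435*462149/(-371802 + (-634/159 + 31/1268)) = -16435*462149/(-371802 - 798983/201612) = -16435/((-74960543807/201612*1/462149)) = -16435/(-74960543807/93174784188) = -16435*(-93174784188/74960543807) = 1531327578129780/74960543807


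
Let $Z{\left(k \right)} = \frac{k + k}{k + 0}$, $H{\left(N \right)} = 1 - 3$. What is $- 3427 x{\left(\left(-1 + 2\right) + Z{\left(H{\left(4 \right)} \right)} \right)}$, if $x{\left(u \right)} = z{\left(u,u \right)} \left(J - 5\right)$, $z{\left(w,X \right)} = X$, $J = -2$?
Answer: $71967$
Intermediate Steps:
$H{\left(N \right)} = -2$
$Z{\left(k \right)} = 2$ ($Z{\left(k \right)} = \frac{2 k}{k} = 2$)
$x{\left(u \right)} = - 7 u$ ($x{\left(u \right)} = u \left(-2 - 5\right) = u \left(-7\right) = - 7 u$)
$- 3427 x{\left(\left(-1 + 2\right) + Z{\left(H{\left(4 \right)} \right)} \right)} = - 3427 \left(- 7 \left(\left(-1 + 2\right) + 2\right)\right) = - 3427 \left(- 7 \left(1 + 2\right)\right) = - 3427 \left(\left(-7\right) 3\right) = \left(-3427\right) \left(-21\right) = 71967$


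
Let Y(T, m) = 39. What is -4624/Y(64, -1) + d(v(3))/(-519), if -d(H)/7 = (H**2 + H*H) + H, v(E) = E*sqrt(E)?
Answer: -795038/6747 + 7*sqrt(3)/173 ≈ -117.77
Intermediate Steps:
v(E) = E**(3/2)
d(H) = -14*H**2 - 7*H (d(H) = -7*((H**2 + H*H) + H) = -7*((H**2 + H**2) + H) = -7*(2*H**2 + H) = -7*(H + 2*H**2) = -14*H**2 - 7*H)
-4624/Y(64, -1) + d(v(3))/(-519) = -4624/39 - 7*3**(3/2)*(1 + 2*3**(3/2))/(-519) = -4624*1/39 - 7*3*sqrt(3)*(1 + 2*(3*sqrt(3)))*(-1/519) = -4624/39 - 7*3*sqrt(3)*(1 + 6*sqrt(3))*(-1/519) = -4624/39 - 21*sqrt(3)*(1 + 6*sqrt(3))*(-1/519) = -4624/39 + 7*sqrt(3)*(1 + 6*sqrt(3))/173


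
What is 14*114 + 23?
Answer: 1619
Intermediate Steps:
14*114 + 23 = 1596 + 23 = 1619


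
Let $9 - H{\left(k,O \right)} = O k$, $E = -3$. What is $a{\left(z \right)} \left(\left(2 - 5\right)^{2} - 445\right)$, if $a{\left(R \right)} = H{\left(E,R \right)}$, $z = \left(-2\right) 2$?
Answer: $1308$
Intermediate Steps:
$z = -4$
$H{\left(k,O \right)} = 9 - O k$
$a{\left(R \right)} = 9 + 3 R$ ($a{\left(R \right)} = 9 - R \left(-3\right) = 9 + 3 R$)
$a{\left(z \right)} \left(\left(2 - 5\right)^{2} - 445\right) = \left(9 + 3 \left(-4\right)\right) \left(\left(2 - 5\right)^{2} - 445\right) = \left(9 - 12\right) \left(\left(-3\right)^{2} - 445\right) = - 3 \left(9 - 445\right) = \left(-3\right) \left(-436\right) = 1308$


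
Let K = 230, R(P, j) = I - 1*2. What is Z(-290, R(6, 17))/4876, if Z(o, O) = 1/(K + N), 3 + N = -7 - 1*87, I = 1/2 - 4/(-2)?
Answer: 1/648508 ≈ 1.5420e-6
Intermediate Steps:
I = 5/2 (I = 1*(½) - 4*(-½) = ½ + 2 = 5/2 ≈ 2.5000)
N = -97 (N = -3 + (-7 - 1*87) = -3 + (-7 - 87) = -3 - 94 = -97)
R(P, j) = ½ (R(P, j) = 5/2 - 1*2 = 5/2 - 2 = ½)
Z(o, O) = 1/133 (Z(o, O) = 1/(230 - 97) = 1/133)
Z(-290, R(6, 17))/4876 = (1/133)/4876 = (1/133)*(1/4876) = 1/648508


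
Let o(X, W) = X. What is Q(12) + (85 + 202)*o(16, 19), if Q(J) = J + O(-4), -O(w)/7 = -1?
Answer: 4611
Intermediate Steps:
O(w) = 7 (O(w) = -7*(-1) = 7)
Q(J) = 7 + J (Q(J) = J + 7 = 7 + J)
Q(12) + (85 + 202)*o(16, 19) = (7 + 12) + (85 + 202)*16 = 19 + 287*16 = 19 + 4592 = 4611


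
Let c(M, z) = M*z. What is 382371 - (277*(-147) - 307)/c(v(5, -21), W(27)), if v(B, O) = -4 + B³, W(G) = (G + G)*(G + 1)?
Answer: 34977790109/91476 ≈ 3.8237e+5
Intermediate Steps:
W(G) = 2*G*(1 + G) (W(G) = (2*G)*(1 + G) = 2*G*(1 + G))
382371 - (277*(-147) - 307)/c(v(5, -21), W(27)) = 382371 - (277*(-147) - 307)/((-4 + 5³)*(2*27*(1 + 27))) = 382371 - (-40719 - 307)/((-4 + 125)*(2*27*28)) = 382371 - (-41026)/(121*1512) = 382371 - (-41026)/182952 = 382371 - 1*(-20513/91476) = 382371 + 20513/91476 = 34977790109/91476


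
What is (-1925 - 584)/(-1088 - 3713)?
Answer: 2509/4801 ≈ 0.52260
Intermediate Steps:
(-1925 - 584)/(-1088 - 3713) = -2509/(-4801) = -2509*(-1/4801) = 2509/4801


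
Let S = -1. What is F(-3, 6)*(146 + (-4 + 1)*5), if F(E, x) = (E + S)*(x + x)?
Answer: -6288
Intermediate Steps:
F(E, x) = 2*x*(-1 + E) (F(E, x) = (E - 1)*(x + x) = (-1 + E)*(2*x) = 2*x*(-1 + E))
F(-3, 6)*(146 + (-4 + 1)*5) = (2*6*(-1 - 3))*(146 + (-4 + 1)*5) = (2*6*(-4))*(146 - 3*5) = -48*(146 - 15) = -48*131 = -6288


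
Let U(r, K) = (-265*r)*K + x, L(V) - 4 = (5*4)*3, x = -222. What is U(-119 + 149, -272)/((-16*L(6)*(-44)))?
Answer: 1081089/22528 ≈ 47.989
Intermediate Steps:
L(V) = 64 (L(V) = 4 + (5*4)*3 = 4 + 20*3 = 4 + 60 = 64)
U(r, K) = -222 - 265*K*r (U(r, K) = (-265*r)*K - 222 = -265*K*r - 222 = -222 - 265*K*r)
U(-119 + 149, -272)/((-16*L(6)*(-44))) = (-222 - 265*(-272)*(-119 + 149))/((-16*64*(-44))) = (-222 - 265*(-272)*30)/((-1024*(-44))) = (-222 + 2162400)/45056 = 2162178*(1/45056) = 1081089/22528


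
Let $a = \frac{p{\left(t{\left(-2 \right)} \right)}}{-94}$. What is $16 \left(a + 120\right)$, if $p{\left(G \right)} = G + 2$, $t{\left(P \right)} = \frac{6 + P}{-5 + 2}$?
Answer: $\frac{270704}{141} \approx 1919.9$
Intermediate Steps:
$t{\left(P \right)} = -2 - \frac{P}{3}$ ($t{\left(P \right)} = \frac{6 + P}{-3} = \left(6 + P\right) \left(- \frac{1}{3}\right) = -2 - \frac{P}{3}$)
$p{\left(G \right)} = 2 + G$
$a = - \frac{1}{141}$ ($a = \frac{2 - \frac{4}{3}}{-94} = \left(2 + \left(-2 + \frac{2}{3}\right)\right) \left(- \frac{1}{94}\right) = \left(2 - \frac{4}{3}\right) \left(- \frac{1}{94}\right) = \frac{2}{3} \left(- \frac{1}{94}\right) = - \frac{1}{141} \approx -0.0070922$)
$16 \left(a + 120\right) = 16 \left(- \frac{1}{141} + 120\right) = 16 \cdot \frac{16919}{141} = \frac{270704}{141}$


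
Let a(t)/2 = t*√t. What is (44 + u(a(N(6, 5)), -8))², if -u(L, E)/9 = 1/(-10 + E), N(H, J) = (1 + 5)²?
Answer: 7921/4 ≈ 1980.3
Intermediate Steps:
N(H, J) = 36 (N(H, J) = 6² = 36)
a(t) = 2*t^(3/2) (a(t) = 2*(t*√t) = 2*t^(3/2))
u(L, E) = -9/(-10 + E)
(44 + u(a(N(6, 5)), -8))² = (44 - 9/(-10 - 8))² = (44 - 9/(-18))² = (44 - 9*(-1/18))² = (44 + ½)² = (89/2)² = 7921/4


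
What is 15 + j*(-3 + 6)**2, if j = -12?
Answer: -93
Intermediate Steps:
15 + j*(-3 + 6)**2 = 15 - 12*(-3 + 6)**2 = 15 - 12*3**2 = 15 - 12*9 = 15 - 108 = -93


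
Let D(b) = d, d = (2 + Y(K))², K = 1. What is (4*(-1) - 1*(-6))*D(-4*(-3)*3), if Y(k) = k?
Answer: 18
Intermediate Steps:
d = 9 (d = (2 + 1)² = 3² = 9)
D(b) = 9
(4*(-1) - 1*(-6))*D(-4*(-3)*3) = (4*(-1) - 1*(-6))*9 = (-4 + 6)*9 = 2*9 = 18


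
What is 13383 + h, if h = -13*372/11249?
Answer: 150540531/11249 ≈ 13383.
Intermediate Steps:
h = -4836/11249 (h = -4836*1/11249 = -4836/11249 ≈ -0.42990)
13383 + h = 13383 - 4836/11249 = 150540531/11249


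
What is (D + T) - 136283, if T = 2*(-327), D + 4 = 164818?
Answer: 27877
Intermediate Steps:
D = 164814 (D = -4 + 164818 = 164814)
T = -654
(D + T) - 136283 = (164814 - 654) - 136283 = 164160 - 136283 = 27877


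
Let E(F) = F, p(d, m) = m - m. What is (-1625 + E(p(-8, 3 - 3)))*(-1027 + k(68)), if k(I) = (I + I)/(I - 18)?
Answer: 1664455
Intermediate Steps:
p(d, m) = 0
k(I) = 2*I/(-18 + I) (k(I) = (2*I)/(-18 + I) = 2*I/(-18 + I))
(-1625 + E(p(-8, 3 - 3)))*(-1027 + k(68)) = (-1625 + 0)*(-1027 + 2*68/(-18 + 68)) = -1625*(-1027 + 2*68/50) = -1625*(-1027 + 2*68*(1/50)) = -1625*(-1027 + 68/25) = -1625*(-25607/25) = 1664455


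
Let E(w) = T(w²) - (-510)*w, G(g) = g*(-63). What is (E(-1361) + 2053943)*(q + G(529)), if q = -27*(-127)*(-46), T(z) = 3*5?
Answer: -259813918728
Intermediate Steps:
G(g) = -63*g
T(z) = 15
q = -157734 (q = 3429*(-46) = -157734)
E(w) = 15 + 510*w (E(w) = 15 - (-510)*w = 15 + 510*w)
(E(-1361) + 2053943)*(q + G(529)) = ((15 + 510*(-1361)) + 2053943)*(-157734 - 63*529) = ((15 - 694110) + 2053943)*(-157734 - 33327) = (-694095 + 2053943)*(-191061) = 1359848*(-191061) = -259813918728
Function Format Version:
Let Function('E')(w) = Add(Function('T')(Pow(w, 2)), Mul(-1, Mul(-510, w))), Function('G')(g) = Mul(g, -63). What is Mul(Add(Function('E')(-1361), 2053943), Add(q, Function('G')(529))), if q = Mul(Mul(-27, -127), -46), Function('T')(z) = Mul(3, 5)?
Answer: -259813918728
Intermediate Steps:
Function('G')(g) = Mul(-63, g)
Function('T')(z) = 15
q = -157734 (q = Mul(3429, -46) = -157734)
Function('E')(w) = Add(15, Mul(510, w)) (Function('E')(w) = Add(15, Mul(-1, Mul(-510, w))) = Add(15, Mul(510, w)))
Mul(Add(Function('E')(-1361), 2053943), Add(q, Function('G')(529))) = Mul(Add(Add(15, Mul(510, -1361)), 2053943), Add(-157734, Mul(-63, 529))) = Mul(Add(Add(15, -694110), 2053943), Add(-157734, -33327)) = Mul(Add(-694095, 2053943), -191061) = Mul(1359848, -191061) = -259813918728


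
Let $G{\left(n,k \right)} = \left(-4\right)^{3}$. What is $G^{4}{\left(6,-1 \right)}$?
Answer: $16777216$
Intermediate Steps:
$G{\left(n,k \right)} = -64$
$G^{4}{\left(6,-1 \right)} = \left(-64\right)^{4} = 16777216$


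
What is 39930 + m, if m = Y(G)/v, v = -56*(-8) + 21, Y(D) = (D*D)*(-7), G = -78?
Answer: 2669226/67 ≈ 39839.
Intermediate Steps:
Y(D) = -7*D**2 (Y(D) = D**2*(-7) = -7*D**2)
v = 469 (v = 448 + 21 = 469)
m = -6084/67 (m = -7*(-78)**2/469 = -7*6084*(1/469) = -42588*1/469 = -6084/67 ≈ -90.806)
39930 + m = 39930 - 6084/67 = 2669226/67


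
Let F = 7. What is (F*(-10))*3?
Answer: -210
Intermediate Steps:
(F*(-10))*3 = (7*(-10))*3 = -70*3 = -210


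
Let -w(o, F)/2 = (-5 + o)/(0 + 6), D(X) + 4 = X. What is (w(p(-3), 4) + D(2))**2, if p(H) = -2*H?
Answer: 49/9 ≈ 5.4444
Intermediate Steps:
D(X) = -4 + X
w(o, F) = 5/3 - o/3 (w(o, F) = -2*(-5 + o)/(0 + 6) = -2*(-5 + o)/6 = -2*(-5/6 + o/6) = 5/3 - o/3)
(w(p(-3), 4) + D(2))**2 = ((5/3 - (-2)*(-3)/3) + (-4 + 2))**2 = ((5/3 - 1/3*6) - 2)**2 = ((5/3 - 2) - 2)**2 = (-1/3 - 2)**2 = (-7/3)**2 = 49/9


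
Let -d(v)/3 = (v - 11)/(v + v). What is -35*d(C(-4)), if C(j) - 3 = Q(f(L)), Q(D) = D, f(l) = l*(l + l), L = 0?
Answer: -140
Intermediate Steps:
f(l) = 2*l² (f(l) = l*(2*l) = 2*l²)
C(j) = 3 (C(j) = 3 + 2*0² = 3 + 2*0 = 3 + 0 = 3)
d(v) = -3*(-11 + v)/(2*v) (d(v) = -3*(v - 11)/(v + v) = -3*(-11 + v)/(2*v))
-35*d(C(-4)) = -105*(11 - 1*3)/(2*3) = -105*(11 - 3)/(2*3) = -105*8/(2*3) = -35*4 = -140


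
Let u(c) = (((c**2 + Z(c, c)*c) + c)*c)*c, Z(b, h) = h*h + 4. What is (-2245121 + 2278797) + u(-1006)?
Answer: -1029343040129884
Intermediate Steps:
Z(b, h) = 4 + h**2 (Z(b, h) = h**2 + 4 = 4 + h**2)
u(c) = c**2*(c + c**2 + c*(4 + c**2)) (u(c) = (((c**2 + (4 + c**2)*c) + c)*c)*c = (((c**2 + c*(4 + c**2)) + c)*c)*c = ((c + c**2 + c*(4 + c**2))*c)*c = (c*(c + c**2 + c*(4 + c**2)))*c = c**2*(c + c**2 + c*(4 + c**2)))
(-2245121 + 2278797) + u(-1006) = (-2245121 + 2278797) + (-1006)**3*(5 - 1006 + (-1006)**2) = 33676 - 1018108216*(5 - 1006 + 1012036) = 33676 - 1018108216*1011035 = 33676 - 1029343040163560 = -1029343040129884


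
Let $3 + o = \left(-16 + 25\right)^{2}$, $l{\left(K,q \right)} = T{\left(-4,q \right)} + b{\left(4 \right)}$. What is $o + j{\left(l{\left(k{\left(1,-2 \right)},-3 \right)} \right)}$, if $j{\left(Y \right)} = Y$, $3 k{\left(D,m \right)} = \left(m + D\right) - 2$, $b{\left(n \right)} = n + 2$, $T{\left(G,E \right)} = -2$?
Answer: $82$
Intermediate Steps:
$b{\left(n \right)} = 2 + n$
$k{\left(D,m \right)} = - \frac{2}{3} + \frac{D}{3} + \frac{m}{3}$ ($k{\left(D,m \right)} = \frac{\left(m + D\right) - 2}{3} = \frac{\left(D + m\right) - 2}{3} = \frac{-2 + D + m}{3} = - \frac{2}{3} + \frac{D}{3} + \frac{m}{3}$)
$l{\left(K,q \right)} = 4$ ($l{\left(K,q \right)} = -2 + \left(2 + 4\right) = -2 + 6 = 4$)
$o = 78$ ($o = -3 + \left(-16 + 25\right)^{2} = -3 + 9^{2} = -3 + 81 = 78$)
$o + j{\left(l{\left(k{\left(1,-2 \right)},-3 \right)} \right)} = 78 + 4 = 82$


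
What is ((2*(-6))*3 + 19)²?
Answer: 289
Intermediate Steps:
((2*(-6))*3 + 19)² = (-12*3 + 19)² = (-36 + 19)² = (-17)² = 289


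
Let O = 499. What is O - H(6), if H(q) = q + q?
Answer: 487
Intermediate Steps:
H(q) = 2*q
O - H(6) = 499 - 2*6 = 499 - 1*12 = 499 - 12 = 487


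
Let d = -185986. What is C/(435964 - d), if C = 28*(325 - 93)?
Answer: 464/44425 ≈ 0.010445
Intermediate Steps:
C = 6496 (C = 28*232 = 6496)
C/(435964 - d) = 6496/(435964 - 1*(-185986)) = 6496/(435964 + 185986) = 6496/621950 = 6496*(1/621950) = 464/44425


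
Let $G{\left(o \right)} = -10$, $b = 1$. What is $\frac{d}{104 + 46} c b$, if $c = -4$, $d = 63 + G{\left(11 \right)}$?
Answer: $- \frac{106}{75} \approx -1.4133$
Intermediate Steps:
$d = 53$ ($d = 63 - 10 = 53$)
$\frac{d}{104 + 46} c b = \frac{1}{104 + 46} \cdot 53 \left(\left(-4\right) 1\right) = \frac{1}{150} \cdot 53 \left(-4\right) = \frac{53}{150} \left(-4\right) = - \frac{106}{75}$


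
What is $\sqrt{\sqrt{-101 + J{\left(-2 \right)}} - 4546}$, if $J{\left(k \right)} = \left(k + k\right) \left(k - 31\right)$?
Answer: $\sqrt{-4546 + \sqrt{31}} \approx 67.383 i$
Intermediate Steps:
$J{\left(k \right)} = 2 k \left(-31 + k\right)$
$\sqrt{\sqrt{-101 + J{\left(-2 \right)}} - 4546} = \sqrt{\sqrt{-101 + 2 \left(-2\right) \left(-31 - 2\right)} - 4546} = \sqrt{\sqrt{-101 + 2 \left(-2\right) \left(-33\right)} - 4546} = \sqrt{\sqrt{-101 + 132} - 4546} = \sqrt{\sqrt{31} - 4546} = \sqrt{-4546 + \sqrt{31}}$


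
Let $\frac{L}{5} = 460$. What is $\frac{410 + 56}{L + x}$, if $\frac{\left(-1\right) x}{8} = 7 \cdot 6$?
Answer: $\frac{233}{982} \approx 0.23727$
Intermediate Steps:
$x = -336$ ($x = - 8 \cdot 7 \cdot 6 = \left(-8\right) 42 = -336$)
$L = 2300$ ($L = 5 \cdot 460 = 2300$)
$\frac{410 + 56}{L + x} = \frac{410 + 56}{2300 - 336} = \frac{466}{1964} = 466 \cdot \frac{1}{1964} = \frac{233}{982}$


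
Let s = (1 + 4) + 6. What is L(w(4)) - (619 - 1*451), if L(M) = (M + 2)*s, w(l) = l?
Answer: -102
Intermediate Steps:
s = 11 (s = 5 + 6 = 11)
L(M) = 22 + 11*M (L(M) = (M + 2)*11 = (2 + M)*11 = 22 + 11*M)
L(w(4)) - (619 - 1*451) = (22 + 11*4) - (619 - 1*451) = (22 + 44) - (619 - 451) = 66 - 1*168 = 66 - 168 = -102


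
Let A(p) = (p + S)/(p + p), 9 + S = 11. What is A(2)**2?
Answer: 1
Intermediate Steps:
S = 2 (S = -9 + 11 = 2)
A(p) = (2 + p)/(2*p) (A(p) = (p + 2)/(p + p) = (2 + p)/((2*p)) = (2 + p)*(1/(2*p)) = (2 + p)/(2*p))
A(2)**2 = ((1/2)*(2 + 2)/2)**2 = ((1/2)*(1/2)*4)**2 = 1**2 = 1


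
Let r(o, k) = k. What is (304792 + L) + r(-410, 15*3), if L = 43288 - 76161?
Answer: 271964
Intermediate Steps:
L = -32873
(304792 + L) + r(-410, 15*3) = (304792 - 32873) + 15*3 = 271919 + 45 = 271964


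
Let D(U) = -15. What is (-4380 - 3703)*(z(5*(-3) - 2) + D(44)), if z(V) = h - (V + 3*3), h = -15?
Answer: 177826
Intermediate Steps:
z(V) = -24 - V (z(V) = -15 - (V + 3*3) = -15 - (V + 9) = -15 - (9 + V) = -15 + (-9 - V) = -24 - V)
(-4380 - 3703)*(z(5*(-3) - 2) + D(44)) = (-4380 - 3703)*((-24 - (5*(-3) - 2)) - 15) = -8083*((-24 - (-15 - 2)) - 15) = -8083*((-24 - 1*(-17)) - 15) = -8083*((-24 + 17) - 15) = -8083*(-7 - 15) = -8083*(-22) = 177826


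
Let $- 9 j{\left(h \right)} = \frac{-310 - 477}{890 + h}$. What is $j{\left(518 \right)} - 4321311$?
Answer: $- \frac{54759652205}{12672} \approx -4.3213 \cdot 10^{6}$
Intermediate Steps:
$j{\left(h \right)} = \frac{787}{9 \left(890 + h\right)}$ ($j{\left(h \right)} = - \frac{\left(-310 - 477\right) \frac{1}{890 + h}}{9} = - \frac{\left(-787\right) \frac{1}{890 + h}}{9} = \frac{787}{9 \left(890 + h\right)}$)
$j{\left(518 \right)} - 4321311 = \frac{787}{9 \left(890 + 518\right)} - 4321311 = \frac{787}{9 \cdot 1408} - 4321311 = \frac{787}{9} \cdot \frac{1}{1408} - 4321311 = \frac{787}{12672} - 4321311 = - \frac{54759652205}{12672}$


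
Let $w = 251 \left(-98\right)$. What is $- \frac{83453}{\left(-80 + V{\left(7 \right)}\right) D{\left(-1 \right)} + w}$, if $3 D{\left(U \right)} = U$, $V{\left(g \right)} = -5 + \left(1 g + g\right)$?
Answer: $\frac{250359}{73723} \approx 3.3959$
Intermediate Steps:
$V{\left(g \right)} = -5 + 2 g$ ($V{\left(g \right)} = -5 + \left(g + g\right) = -5 + 2 g$)
$w = -24598$
$D{\left(U \right)} = \frac{U}{3}$
$- \frac{83453}{\left(-80 + V{\left(7 \right)}\right) D{\left(-1 \right)} + w} = - \frac{83453}{\left(-80 + \left(-5 + 2 \cdot 7\right)\right) \frac{1}{3} \left(-1\right) - 24598} = - \frac{83453}{\left(-80 + \left(-5 + 14\right)\right) \left(- \frac{1}{3}\right) - 24598} = - \frac{83453}{\left(-80 + 9\right) \left(- \frac{1}{3}\right) - 24598} = - \frac{83453}{\left(-71\right) \left(- \frac{1}{3}\right) - 24598} = - \frac{83453}{\frac{71}{3} - 24598} = - \frac{83453}{- \frac{73723}{3}} = \left(-83453\right) \left(- \frac{3}{73723}\right) = \frac{250359}{73723}$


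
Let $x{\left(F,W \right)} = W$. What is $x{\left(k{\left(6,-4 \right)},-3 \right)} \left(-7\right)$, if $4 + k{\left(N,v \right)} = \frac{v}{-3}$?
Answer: $21$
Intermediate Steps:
$k{\left(N,v \right)} = -4 - \frac{v}{3}$ ($k{\left(N,v \right)} = -4 + \frac{v}{-3} = -4 + v \left(- \frac{1}{3}\right) = -4 - \frac{v}{3}$)
$x{\left(k{\left(6,-4 \right)},-3 \right)} \left(-7\right) = \left(-3\right) \left(-7\right) = 21$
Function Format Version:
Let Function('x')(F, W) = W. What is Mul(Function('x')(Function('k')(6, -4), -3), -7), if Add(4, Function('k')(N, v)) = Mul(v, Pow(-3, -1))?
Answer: 21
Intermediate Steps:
Function('k')(N, v) = Add(-4, Mul(Rational(-1, 3), v)) (Function('k')(N, v) = Add(-4, Mul(v, Pow(-3, -1))) = Add(-4, Mul(v, Rational(-1, 3))) = Add(-4, Mul(Rational(-1, 3), v)))
Mul(Function('x')(Function('k')(6, -4), -3), -7) = Mul(-3, -7) = 21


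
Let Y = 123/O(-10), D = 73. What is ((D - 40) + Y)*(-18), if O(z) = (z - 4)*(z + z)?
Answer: -84267/140 ≈ -601.91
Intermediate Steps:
O(z) = 2*z*(-4 + z) (O(z) = (-4 + z)*(2*z) = 2*z*(-4 + z))
Y = 123/280 (Y = 123/((2*(-10)*(-4 - 10))) = 123/((2*(-10)*(-14))) = 123/280 ≈ 0.43929)
((D - 40) + Y)*(-18) = ((73 - 40) + 123/280)*(-18) = (33 + 123/280)*(-18) = (9363/280)*(-18) = -84267/140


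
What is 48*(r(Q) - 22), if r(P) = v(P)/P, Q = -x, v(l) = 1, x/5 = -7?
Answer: -36912/35 ≈ -1054.6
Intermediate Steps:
x = -35 (x = 5*(-7) = -35)
Q = 35 (Q = -1*(-35) = 35)
r(P) = 1/P
48*(r(Q) - 22) = 48*(1/35 - 22) = 48*(-769/35) = -36912/35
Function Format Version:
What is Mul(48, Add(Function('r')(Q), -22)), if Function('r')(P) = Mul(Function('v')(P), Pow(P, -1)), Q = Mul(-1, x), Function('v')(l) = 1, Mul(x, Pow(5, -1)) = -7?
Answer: Rational(-36912, 35) ≈ -1054.6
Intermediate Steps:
x = -35 (x = Mul(5, -7) = -35)
Q = 35 (Q = Mul(-1, -35) = 35)
Function('r')(P) = Pow(P, -1) (Function('r')(P) = Mul(1, Pow(P, -1)) = Pow(P, -1))
Mul(48, Add(Function('r')(Q), -22)) = Mul(48, Add(Pow(35, -1), -22)) = Mul(48, Add(Rational(1, 35), -22)) = Mul(48, Rational(-769, 35)) = Rational(-36912, 35)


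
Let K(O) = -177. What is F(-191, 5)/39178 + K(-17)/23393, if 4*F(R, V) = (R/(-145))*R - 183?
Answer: -687018346/66445594165 ≈ -0.010340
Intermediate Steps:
F(R, V) = -183/4 - R²/580 (F(R, V) = ((R/(-145))*R - 183)/4 = ((R*(-1/145))*R - 183)/4 = ((-R/145)*R - 183)/4 = (-R²/145 - 183)/4 = (-183 - R²/145)/4 = -183/4 - R²/580)
F(-191, 5)/39178 + K(-17)/23393 = (-183/4 - 1/580*(-191)²)/39178 - 177/23393 = (-183/4 - 1/580*36481)*(1/39178) - 177*1/23393 = (-183/4 - 36481/580)*(1/39178) - 177/23393 = -15754/145*1/39178 - 177/23393 = -7877/2840405 - 177/23393 = -687018346/66445594165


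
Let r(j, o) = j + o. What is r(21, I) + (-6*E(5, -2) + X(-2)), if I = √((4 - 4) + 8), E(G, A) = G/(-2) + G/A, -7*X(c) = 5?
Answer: 352/7 + 2*√2 ≈ 53.114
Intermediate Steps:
X(c) = -5/7 (X(c) = -⅐*5 = -5/7)
E(G, A) = -G/2 + G/A (E(G, A) = G*(-½) + G/A = -G/2 + G/A)
I = 2*√2 (I = √(0 + 8) = √8 = 2*√2 ≈ 2.8284)
r(21, I) + (-6*E(5, -2) + X(-2)) = (21 + 2*√2) + (-6*(-½*5 + 5/(-2)) - 5/7) = (21 + 2*√2) + (-6*(-5/2 + 5*(-½)) - 5/7) = (21 + 2*√2) + (-6*(-5/2 - 5/2) - 5/7) = (21 + 2*√2) + (-6*(-5) - 5/7) = (21 + 2*√2) + (30 - 5/7) = (21 + 2*√2) + 205/7 = 352/7 + 2*√2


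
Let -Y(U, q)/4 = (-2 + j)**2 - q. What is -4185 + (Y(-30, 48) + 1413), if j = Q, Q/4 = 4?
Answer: -3364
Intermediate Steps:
Q = 16 (Q = 4*4 = 16)
j = 16
Y(U, q) = -784 + 4*q (Y(U, q) = -4*((-2 + 16)**2 - q) = -4*(14**2 - q) = -4*(196 - q) = -784 + 4*q)
-4185 + (Y(-30, 48) + 1413) = -4185 + ((-784 + 4*48) + 1413) = -4185 + ((-784 + 192) + 1413) = -4185 + (-592 + 1413) = -4185 + 821 = -3364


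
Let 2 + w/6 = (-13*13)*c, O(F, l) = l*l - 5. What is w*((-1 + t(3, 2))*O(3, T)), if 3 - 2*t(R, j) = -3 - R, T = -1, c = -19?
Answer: -269556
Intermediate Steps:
t(R, j) = 3 + R/2 (t(R, j) = 3/2 - (-3 - R)/2 = 3/2 + (3/2 + R/2) = 3 + R/2)
O(F, l) = -5 + l**2 (O(F, l) = l**2 - 5 = -5 + l**2)
w = 19254 (w = -12 + 6*(-13*13*(-19)) = -12 + 6*(-169*(-19)) = -12 + 6*3211 = -12 + 19266 = 19254)
w*((-1 + t(3, 2))*O(3, T)) = 19254*((-1 + (3 + (1/2)*3))*(-5 + (-1)**2)) = 19254*((-1 + (3 + 3/2))*(-5 + 1)) = 19254*((-1 + 9/2)*(-4)) = 19254*((7/2)*(-4)) = 19254*(-14) = -269556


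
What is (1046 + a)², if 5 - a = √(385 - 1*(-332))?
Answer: (1051 - √717)² ≈ 1.0490e+6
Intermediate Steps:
a = 5 - √717 (a = 5 - √(385 - 1*(-332)) = 5 - √(385 + 332) = 5 - √717 ≈ -21.777)
(1046 + a)² = (1046 + (5 - √717))² = (1051 - √717)²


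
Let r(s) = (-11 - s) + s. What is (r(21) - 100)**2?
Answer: 12321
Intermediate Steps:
r(s) = -11
(r(21) - 100)**2 = (-11 - 100)**2 = (-111)**2 = 12321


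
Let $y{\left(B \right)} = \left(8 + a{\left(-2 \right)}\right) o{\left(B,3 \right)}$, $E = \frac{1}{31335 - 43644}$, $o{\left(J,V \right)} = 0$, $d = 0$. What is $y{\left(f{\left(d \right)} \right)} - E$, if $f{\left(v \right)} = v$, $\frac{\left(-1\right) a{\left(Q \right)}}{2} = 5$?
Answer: $\frac{1}{12309} \approx 8.1241 \cdot 10^{-5}$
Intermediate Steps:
$a{\left(Q \right)} = -10$ ($a{\left(Q \right)} = \left(-2\right) 5 = -10$)
$E = - \frac{1}{12309}$ ($E = \frac{1}{-12309} = - \frac{1}{12309} \approx -8.1241 \cdot 10^{-5}$)
$y{\left(B \right)} = 0$ ($y{\left(B \right)} = \left(8 - 10\right) 0 = \left(-2\right) 0 = 0$)
$y{\left(f{\left(d \right)} \right)} - E = 0 - - \frac{1}{12309} = 0 + \frac{1}{12309} = \frac{1}{12309}$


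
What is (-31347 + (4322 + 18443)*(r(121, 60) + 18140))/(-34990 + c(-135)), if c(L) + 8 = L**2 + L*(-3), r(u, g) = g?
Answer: -414291653/16368 ≈ -25311.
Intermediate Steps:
c(L) = -8 + L**2 - 3*L (c(L) = -8 + (L**2 + L*(-3)) = -8 + (L**2 - 3*L) = -8 + L**2 - 3*L)
(-31347 + (4322 + 18443)*(r(121, 60) + 18140))/(-34990 + c(-135)) = (-31347 + (4322 + 18443)*(60 + 18140))/(-34990 + (-8 + (-135)**2 - 3*(-135))) = (-31347 + 22765*18200)/(-34990 + (-8 + 18225 + 405)) = (-31347 + 414323000)/(-34990 + 18622) = 414291653/(-16368) = 414291653*(-1/16368) = -414291653/16368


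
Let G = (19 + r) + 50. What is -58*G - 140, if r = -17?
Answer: -3156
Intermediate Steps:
G = 52 (G = (19 - 17) + 50 = 2 + 50 = 52)
-58*G - 140 = -58*52 - 140 = -3016 - 140 = -3156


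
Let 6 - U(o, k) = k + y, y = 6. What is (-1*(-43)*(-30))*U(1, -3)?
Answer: -3870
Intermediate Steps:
U(o, k) = -k (U(o, k) = 6 - (k + 6) = 6 - (6 + k) = 6 + (-6 - k) = -k)
(-1*(-43)*(-30))*U(1, -3) = (-1*(-43)*(-30))*(-1*(-3)) = (43*(-30))*3 = -1290*3 = -3870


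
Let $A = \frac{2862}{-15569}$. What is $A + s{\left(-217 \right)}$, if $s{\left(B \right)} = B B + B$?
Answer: $\frac{729747306}{15569} \approx 46872.0$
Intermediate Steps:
$A = - \frac{2862}{15569}$ ($A = 2862 \left(- \frac{1}{15569}\right) = - \frac{2862}{15569} \approx -0.18383$)
$s{\left(B \right)} = B + B^{2}$ ($s{\left(B \right)} = B^{2} + B = B + B^{2}$)
$A + s{\left(-217 \right)} = - \frac{2862}{15569} - 217 \left(1 - 217\right) = - \frac{2862}{15569} - -46872 = - \frac{2862}{15569} + 46872 = \frac{729747306}{15569}$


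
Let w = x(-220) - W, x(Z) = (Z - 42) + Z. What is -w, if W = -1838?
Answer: -1356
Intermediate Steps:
x(Z) = -42 + 2*Z (x(Z) = (-42 + Z) + Z = -42 + 2*Z)
w = 1356 (w = (-42 + 2*(-220)) - 1*(-1838) = (-42 - 440) + 1838 = -482 + 1838 = 1356)
-w = -1*1356 = -1356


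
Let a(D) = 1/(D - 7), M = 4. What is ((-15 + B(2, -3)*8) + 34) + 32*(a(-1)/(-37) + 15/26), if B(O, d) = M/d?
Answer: 38821/1443 ≈ 26.903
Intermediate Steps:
a(D) = 1/(-7 + D)
B(O, d) = 4/d
((-15 + B(2, -3)*8) + 34) + 32*(a(-1)/(-37) + 15/26) = ((-15 + (4/(-3))*8) + 34) + 32*(1/(-7 - 1*(-37)) + 15/26) = ((-15 + (4*(-1/3))*8) + 34) + 32*(-1/37/(-8) + 15*(1/26)) = ((-15 - 4/3*8) + 34) + 32*(-1/8*(-1/37) + 15/26) = ((-15 - 32/3) + 34) + 32*(1/296 + 15/26) = (-77/3 + 34) + 32*(2233/3848) = 25/3 + 8932/481 = 38821/1443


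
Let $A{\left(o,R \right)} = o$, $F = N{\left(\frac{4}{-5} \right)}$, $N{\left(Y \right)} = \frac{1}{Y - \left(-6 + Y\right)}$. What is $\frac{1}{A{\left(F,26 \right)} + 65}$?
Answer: $\frac{6}{391} \approx 0.015345$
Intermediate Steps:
$N{\left(Y \right)} = \frac{1}{6}$
$F = \frac{1}{6} \approx 0.16667$
$\frac{1}{A{\left(F,26 \right)} + 65} = \frac{1}{\frac{1}{6} + 65} = \frac{1}{\frac{391}{6}} = \frac{6}{391}$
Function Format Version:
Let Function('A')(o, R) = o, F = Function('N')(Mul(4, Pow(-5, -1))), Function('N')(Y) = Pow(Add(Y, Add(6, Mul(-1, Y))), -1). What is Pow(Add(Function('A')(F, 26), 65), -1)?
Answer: Rational(6, 391) ≈ 0.015345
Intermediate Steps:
Function('N')(Y) = Rational(1, 6) (Function('N')(Y) = Pow(6, -1) = Rational(1, 6))
F = Rational(1, 6) ≈ 0.16667
Pow(Add(Function('A')(F, 26), 65), -1) = Pow(Add(Rational(1, 6), 65), -1) = Pow(Rational(391, 6), -1) = Rational(6, 391)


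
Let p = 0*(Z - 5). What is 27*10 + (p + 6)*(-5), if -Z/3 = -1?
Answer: 240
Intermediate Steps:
Z = 3 (Z = -3*(-1) = 3)
p = 0 (p = 0*(3 - 5) = 0*(-2) = 0)
27*10 + (p + 6)*(-5) = 27*10 + (0 + 6)*(-5) = 270 + 6*(-5) = 270 - 30 = 240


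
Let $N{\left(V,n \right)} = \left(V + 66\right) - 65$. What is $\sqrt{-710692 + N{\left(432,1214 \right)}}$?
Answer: $i \sqrt{710259} \approx 842.77 i$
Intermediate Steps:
$N{\left(V,n \right)} = 1 + V$ ($N{\left(V,n \right)} = \left(66 + V\right) - 65 = 1 + V$)
$\sqrt{-710692 + N{\left(432,1214 \right)}} = \sqrt{-710692 + \left(1 + 432\right)} = \sqrt{-710692 + 433} = \sqrt{-710259} = i \sqrt{710259}$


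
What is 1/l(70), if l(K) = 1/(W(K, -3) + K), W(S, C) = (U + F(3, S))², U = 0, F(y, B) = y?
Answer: 79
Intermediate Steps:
W(S, C) = 9 (W(S, C) = (0 + 3)² = 3² = 9)
l(K) = 1/(9 + K)
1/l(70) = 1/(1/(9 + 70)) = 1/(1/79) = 79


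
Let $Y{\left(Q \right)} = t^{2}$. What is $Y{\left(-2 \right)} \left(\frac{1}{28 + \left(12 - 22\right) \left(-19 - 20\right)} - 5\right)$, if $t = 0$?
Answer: $0$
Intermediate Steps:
$Y{\left(Q \right)} = 0$ ($Y{\left(Q \right)} = 0^{2} = 0$)
$Y{\left(-2 \right)} \left(\frac{1}{28 + \left(12 - 22\right) \left(-19 - 20\right)} - 5\right) = 0 \left(\frac{1}{28 + \left(12 - 22\right) \left(-19 - 20\right)} - 5\right) = 0 \left(\frac{1}{28 - -390} - 5\right) = 0 \left(\frac{1}{28 + 390} - 5\right) = 0 \left(\frac{1}{418} - 5\right) = 0 \left(- \frac{2089}{418}\right) = 0$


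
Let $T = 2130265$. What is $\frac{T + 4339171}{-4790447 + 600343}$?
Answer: $- \frac{1617359}{1047526} \approx -1.544$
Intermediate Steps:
$\frac{T + 4339171}{-4790447 + 600343} = \frac{2130265 + 4339171}{-4790447 + 600343} = \frac{6469436}{-4190104} = 6469436 \left(- \frac{1}{4190104}\right) = - \frac{1617359}{1047526}$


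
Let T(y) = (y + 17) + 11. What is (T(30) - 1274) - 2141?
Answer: -3357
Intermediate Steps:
T(y) = 28 + y (T(y) = (17 + y) + 11 = 28 + y)
(T(30) - 1274) - 2141 = ((28 + 30) - 1274) - 2141 = (58 - 1274) - 2141 = -1216 - 2141 = -3357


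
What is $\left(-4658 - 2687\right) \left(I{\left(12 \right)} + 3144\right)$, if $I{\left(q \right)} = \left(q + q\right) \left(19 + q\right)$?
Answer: $-28557360$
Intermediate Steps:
$I{\left(q \right)} = 2 q \left(19 + q\right)$
$\left(-4658 - 2687\right) \left(I{\left(12 \right)} + 3144\right) = \left(-4658 - 2687\right) \left(2 \cdot 12 \left(19 + 12\right) + 3144\right) = - 7345 \left(2 \cdot 12 \cdot 31 + 3144\right) = - 7345 \left(744 + 3144\right) = \left(-7345\right) 3888 = -28557360$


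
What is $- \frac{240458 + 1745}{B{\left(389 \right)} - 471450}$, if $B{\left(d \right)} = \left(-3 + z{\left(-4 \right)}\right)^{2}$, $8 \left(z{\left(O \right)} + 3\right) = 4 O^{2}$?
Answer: $\frac{242203}{471446} \approx 0.51375$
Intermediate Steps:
$z{\left(O \right)} = -3 + \frac{O^{2}}{2}$ ($z{\left(O \right)} = -3 + \frac{4 O^{2}}{8} = -3 + \frac{O^{2}}{2}$)
$B{\left(d \right)} = 4$ ($B{\left(d \right)} = \left(-3 - \left(3 - \frac{\left(-4\right)^{2}}{2}\right)\right)^{2} = \left(-3 + \left(-3 + \frac{1}{2} \cdot 16\right)\right)^{2} = \left(-3 + \left(-3 + 8\right)\right)^{2} = \left(-3 + 5\right)^{2} = 2^{2} = 4$)
$- \frac{240458 + 1745}{B{\left(389 \right)} - 471450} = - \frac{240458 + 1745}{4 - 471450} = - \frac{242203}{-471446} = - \frac{242203 \left(-1\right)}{471446} = \left(-1\right) \left(- \frac{242203}{471446}\right) = \frac{242203}{471446}$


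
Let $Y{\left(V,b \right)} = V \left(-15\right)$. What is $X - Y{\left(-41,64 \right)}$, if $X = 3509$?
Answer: $2894$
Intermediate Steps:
$Y{\left(V,b \right)} = - 15 V$
$X - Y{\left(-41,64 \right)} = 3509 - \left(-15\right) \left(-41\right) = 3509 - 615 = 2894$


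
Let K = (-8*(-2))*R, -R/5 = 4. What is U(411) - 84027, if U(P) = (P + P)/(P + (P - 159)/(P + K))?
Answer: -150656849/1793 ≈ -84025.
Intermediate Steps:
R = -20 (R = -5*4 = -20)
K = -320 (K = -8*(-2)*(-20) = 16*(-20) = -320)
U(P) = 2*P/(P + (-159 + P)/(-320 + P)) (U(P) = (P + P)/(P + (P - 159)/(P - 320)) = (2*P)/(P + (-159 + P)/(-320 + P)) = 2*P/(P + (-159 + P)/(-320 + P)))
U(411) - 84027 = 2*411*(-320 + 411)/(-159 + 411² - 319*411) - 84027 = 2*411*91/(-159 + 168921 - 131109) - 84027 = 2*411*91/37653 - 84027 = 2*411*(1/37653)*91 - 84027 = 3562/1793 - 84027 = -150656849/1793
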